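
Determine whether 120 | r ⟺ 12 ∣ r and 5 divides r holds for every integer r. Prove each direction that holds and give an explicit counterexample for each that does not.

[⇒] If 120 ∣ r, write r = 120q. Since 120 = 10·12, r = 12·(10q), so 12 ∣ r; and since 120 = 24·5, r = 5·(24q), so 5 ∣ r.

[⇐] This fails: take r = 60. Both 12 ∣ 60 and 5 ∣ 60, yet 60 is not a multiple of 120 (since 60 = 0·120 + 60), so 120 ∤ 60.

Not equivalent: only (⇒) holds.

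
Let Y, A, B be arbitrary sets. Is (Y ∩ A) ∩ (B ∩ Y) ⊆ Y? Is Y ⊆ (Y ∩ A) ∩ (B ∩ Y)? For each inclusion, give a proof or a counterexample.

(⊆) holds; (⊇) fails.

(⊆) Let x ∈ (Y ∩ A) ∩ (B ∩ Y). Then x ∈ Y ∩ A ∩ B, from which x ∈ Y.

(⊇) This inclusion fails. Take Y = {1}, A = ∅, B = ∅; then 1 ∈ Y but 1 ∉ (Y ∩ A) ∩ (B ∩ Y).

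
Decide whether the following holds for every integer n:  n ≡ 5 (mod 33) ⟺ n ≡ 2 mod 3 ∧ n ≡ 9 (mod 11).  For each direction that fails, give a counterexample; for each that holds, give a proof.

(→) This fails: n = 5 gives 5 ≡ 5 (mod 33) but 5 ≡ 5 (mod 11), so the conjunction on the right does not hold.

(←) This fails: n = 20 satisfies both congruences on the right (20 ≡ 2 mod 3 and 20 ≡ 9 mod 11) yet 20 ≡ 20 (mod 33), not 5.

Both directions fail.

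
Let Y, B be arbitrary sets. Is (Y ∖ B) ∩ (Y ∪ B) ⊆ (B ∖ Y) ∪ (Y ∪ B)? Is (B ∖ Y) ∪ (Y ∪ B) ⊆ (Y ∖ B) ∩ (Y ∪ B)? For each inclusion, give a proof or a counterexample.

(⊆) Let x ∈ (Y ∖ B) ∩ (Y ∪ B). Then x ∈ Y and x ∉ B, from which x ∈ (B ∖ Y) ∪ (Y ∪ B).

(⊇) This inclusion fails. Take Y = ∅, B = {1}; then 1 ∈ (B ∖ Y) ∪ (Y ∪ B) but 1 ∉ (Y ∖ B) ∩ (Y ∪ B).

Only the forward inclusion holds.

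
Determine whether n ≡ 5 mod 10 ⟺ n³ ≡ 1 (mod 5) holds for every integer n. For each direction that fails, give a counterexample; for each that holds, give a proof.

(→) This fails: take n = 5. Then 5 ≡ 5 (mod 10), but 5³ = 125 ≡ 0 (mod 5), not 1.

(←) This fails: take n = 1. Then 1³ = 1 ≡ 1 (mod 5), yet 1 ≡ 1 (mod 10), not 5.

Both directions fail.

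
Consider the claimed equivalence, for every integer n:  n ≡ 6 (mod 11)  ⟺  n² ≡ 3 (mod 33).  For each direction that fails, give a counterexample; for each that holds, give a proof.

Both directions fail.

Forward direction. This fails: take n = 17. Then 17 ≡ 6 (mod 11), but 17² = 289 ≡ 25 (mod 33), not 3.

Converse. This fails: take n = 27. Then 27² = 729 ≡ 3 (mod 33), yet 27 ≡ 5 (mod 11), not 6.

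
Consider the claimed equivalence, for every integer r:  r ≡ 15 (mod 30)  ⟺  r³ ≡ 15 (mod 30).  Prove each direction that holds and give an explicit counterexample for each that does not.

(⇒) Suppose r ≡ 15 (mod 30). Write r = 30j + 15. Then (30j + 15)³ = 27000j³ + 40500j² + 20250j + 3375 = 30(900j³ + 1350j² + 675j + 112) + 15, so r³ ≡ 15 (mod 30).

(⇐) Conversely, suppose r³ ≡ 15 (mod 30). The only residue r in {0, …, 29} with r³ ≡ 15 (mod 30) is r = 15, so r ≡ 15 (mod 30).

The biconditional holds.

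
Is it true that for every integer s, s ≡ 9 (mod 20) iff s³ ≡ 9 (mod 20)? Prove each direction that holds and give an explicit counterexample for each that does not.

Both implications hold.

Converse. Suppose s³ ≡ 9 (mod 20). The only residue r in {0, …, 19} with r³ ≡ 9 (mod 20) is r = 9, so s ≡ 9 (mod 20).

Forward direction. Suppose s ≡ 9 (mod 20). Write s = 20j + 9. Then (20j + 9)³ = 8000j³ + 10800j² + 4860j + 729 = 20(400j³ + 540j² + 243j + 36) + 9, so s³ ≡ 9 (mod 20).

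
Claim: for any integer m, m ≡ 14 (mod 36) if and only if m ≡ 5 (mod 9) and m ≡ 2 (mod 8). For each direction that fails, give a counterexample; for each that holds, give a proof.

The forward direction fails; the converse holds.

(⇒) This fails: m = 14 gives 14 ≡ 14 (mod 36) but 14 ≡ 6 (mod 8), so the conjunction on the right does not hold.

(⇐) Conversely, if m ≡ 5 (mod 9) and m ≡ 2 (mod 8), then by the Chinese remainder theorem m ≡ 50 (mod 72). Since 50 ≡ 14 (mod 36) and 36 ∣ 72, we get m ≡ 14 (mod 36).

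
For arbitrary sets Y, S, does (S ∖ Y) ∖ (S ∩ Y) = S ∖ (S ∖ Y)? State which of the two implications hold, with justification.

Forward inclusion. This inclusion fails. Take Y = ∅, S = {1}; then 1 ∈ (S ∖ Y) ∖ (S ∩ Y) but 1 ∉ S ∖ (S ∖ Y).

Reverse inclusion. This inclusion fails. Take Y = {1}, S = {1}; then 1 ∈ S ∖ (S ∖ Y) but 1 ∉ (S ∖ Y) ∖ (S ∩ Y).

Both inclusions fail.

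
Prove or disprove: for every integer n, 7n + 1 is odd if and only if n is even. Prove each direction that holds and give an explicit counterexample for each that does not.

Both implications hold.

[⇐] Suppose n is even; write n = 2j. Then 7n + 1 = 7·(2j) + 1 = 2·7j + 1, which is odd.

[⇒] Suppose 7n + 1 is odd. Since 7 is odd, 7n and n have the same parity, so 7n + 1 ≡ n + 1 (mod 2). As 1 is odd, 7n + 1 is odd exactly when n is even. Thus n is even.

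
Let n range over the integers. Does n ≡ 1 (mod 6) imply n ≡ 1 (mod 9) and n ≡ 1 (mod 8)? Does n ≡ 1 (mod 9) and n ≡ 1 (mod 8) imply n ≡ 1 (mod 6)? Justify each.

(⇒) fails; (⇐) holds.

Converse. If n ≡ 1 (mod 9) and n ≡ 1 (mod 8), then by the Chinese remainder theorem n ≡ 1 (mod 72). Since 1 ≡ 1 (mod 6) and 6 ∣ 72, we get n ≡ 1 (mod 6).

Forward direction. This fails: n = 67 gives 67 ≡ 1 (mod 6) but 67 ≡ 4 (mod 9), so the conjunction on the right does not hold.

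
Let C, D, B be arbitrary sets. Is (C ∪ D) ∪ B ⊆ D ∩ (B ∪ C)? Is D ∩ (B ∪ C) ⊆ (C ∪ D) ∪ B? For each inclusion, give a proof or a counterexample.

The sets are not equal: only the reverse inclusion holds.

(⟹) This inclusion fails. Take C = {1}, D = ∅, B = ∅; then 1 ∈ (C ∪ D) ∪ B but 1 ∉ D ∩ (B ∪ C).

(⟸) Let x ∈ D ∩ (B ∪ C). Then either x ∈ C ∩ D and x ∉ B; or x ∈ D ∩ B and x ∉ C; or x ∈ C ∩ D ∩ B. In each case x ∈ (C ∪ D) ∪ B, so D ∩ (B ∪ C) ⊆ (C ∪ D) ∪ B.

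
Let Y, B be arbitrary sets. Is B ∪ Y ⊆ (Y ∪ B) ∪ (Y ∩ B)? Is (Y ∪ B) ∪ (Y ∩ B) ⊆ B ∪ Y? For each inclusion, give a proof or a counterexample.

Forward inclusion. Let x ∈ B ∪ Y. Then either x ∈ Y and x ∉ B; or x ∈ B and x ∉ Y; or x ∈ Y ∩ B. In each case x ∈ (Y ∪ B) ∪ (Y ∩ B), so B ∪ Y ⊆ (Y ∪ B) ∪ (Y ∩ B).

Reverse inclusion. Let x ∈ (Y ∪ B) ∪ (Y ∩ B). Then either x ∈ Y and x ∉ B; or x ∈ B and x ∉ Y; or x ∈ Y ∩ B. In each case x ∈ B ∪ Y, so (Y ∪ B) ∪ (Y ∩ B) ⊆ B ∪ Y.

Both inclusions hold; the sets are equal.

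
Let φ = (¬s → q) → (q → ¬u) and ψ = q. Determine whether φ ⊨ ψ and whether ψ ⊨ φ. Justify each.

(→) This fails. Under q = F, u = F, s = F, the left side is true but the right side is false.

(←) This fails. Under q = T, u = T, s = F, the left side is false but the right side is true.

Neither direction holds.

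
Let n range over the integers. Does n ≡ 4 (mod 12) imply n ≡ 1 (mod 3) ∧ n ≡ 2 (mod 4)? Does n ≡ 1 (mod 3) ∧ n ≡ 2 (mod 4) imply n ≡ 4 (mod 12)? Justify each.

(→) This fails: n = 4 gives 4 ≡ 4 (mod 12) but 4 ≡ 0 (mod 4), so the conjunction on the right does not hold.

(←) This fails: n = 10 satisfies both congruences on the right (10 ≡ 1 mod 3 and 10 ≡ 2 mod 4) yet 10 ≡ 10 (mod 12), not 4.

Both directions fail.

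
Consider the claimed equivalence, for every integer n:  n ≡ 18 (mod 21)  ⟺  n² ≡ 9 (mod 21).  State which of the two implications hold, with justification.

Only the forward direction holds.

(→) Suppose n ≡ 18 (mod 21). Write n = 21j + 18. Then (21j + 18)² = 441j² + 756j + 324 = 21(21j² + 36j + 15) + 9, so n² ≡ 9 (mod 21).

(←) This fails: take n = 3. Then 3² = 9 ≡ 9 (mod 21), yet 3 ≡ 3 (mod 21), not 18.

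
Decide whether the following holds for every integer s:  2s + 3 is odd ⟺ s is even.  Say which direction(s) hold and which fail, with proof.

(⟹) This fails: take s = 1. Then 2s + 3 = 5, which is odd, yet s = 1 is odd, not even.

(⟸) Suppose s is even. Since 2 is even, 2s is even for every s, so 2s + 3 has the same parity as 3, which is odd. Hence 2s + 3 is odd.

Only the reverse direction holds.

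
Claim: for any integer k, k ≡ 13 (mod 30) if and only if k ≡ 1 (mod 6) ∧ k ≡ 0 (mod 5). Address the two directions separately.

(⟹) This fails: k = 13 gives 13 ≡ 13 (mod 30) but 13 ≡ 3 (mod 5), so the conjunction on the right does not hold.

(⟸) This fails: k = 25 satisfies both congruences on the right (25 ≡ 1 mod 6 and 25 ≡ 0 mod 5) yet 25 ≡ 25 (mod 30), not 13.

Both directions fail.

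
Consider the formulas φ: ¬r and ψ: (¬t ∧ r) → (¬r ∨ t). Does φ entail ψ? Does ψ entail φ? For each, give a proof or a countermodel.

Forward direction. Assume the antecedent. If t is true, (¬t ∧ r) → (¬r ∨ t) reduces to true regardless of the other variables. If t is false, the antecedent forces (t = F, r = F), and (¬t ∧ r) → (¬r ∨ t) holds there. Either way (¬t ∧ r) → (¬r ∨ t) holds.

Converse. This fails. Under t = T, r = T, the left side is false but the right side is true.

(⇒) holds; (⇐) fails.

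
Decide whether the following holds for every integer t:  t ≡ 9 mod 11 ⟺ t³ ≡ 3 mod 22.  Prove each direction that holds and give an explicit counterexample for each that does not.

[⇐] The residues r modulo 22 with r³ ≡ 3 (mod 22) are exactly {9}, and each is ≡ 9 (mod 11).

[⇒] This fails: take t = 20. Then 20 ≡ 9 (mod 11), but 20³ = 8000 ≡ 14 (mod 22), not 3.

Only the converse holds.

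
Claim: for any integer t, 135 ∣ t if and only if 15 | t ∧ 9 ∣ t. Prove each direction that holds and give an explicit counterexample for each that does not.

Only the forward direction holds.

(⟹) If 135 ∣ t, write t = 135q. Since 135 = 9·15, t = 15·(9q), so 15 ∣ t; and since 135 = 15·9, t = 9·(15q), so 9 ∣ t.

(⟸) This fails: take t = 45. Both 15 ∣ 45 and 9 ∣ 45, yet 45 is not a multiple of 135 (since 45 = 0·135 + 45), so 135 ∤ 45.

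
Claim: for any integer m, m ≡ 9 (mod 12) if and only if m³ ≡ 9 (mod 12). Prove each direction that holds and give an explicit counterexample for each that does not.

Equivalent; both directions hold.

(→) Suppose m ≡ 9 (mod 12). Write m = 12j + 9. Then (12j + 9)³ = 1728j³ + 3888j² + 2916j + 729 = 12(144j³ + 324j² + 243j + 60) + 9, so m³ ≡ 9 (mod 12).

(←) For the converse, argue contrapositively. If m ≢ 9 (mod 12), then m is congruent to one of 0, 1, 2, 3, 4, 5, 6, 7, 8, 10, 11 modulo 12, and these give m³ ≡ 0, 1, 8, 3, 4, 5, 0, 7, 8, 4, 11 respectively — never 9.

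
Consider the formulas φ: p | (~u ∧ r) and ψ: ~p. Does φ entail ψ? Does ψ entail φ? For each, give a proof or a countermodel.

Neither implication holds.

(→) This fails. Under u = F, r = F, p = T, the left side is true but the right side is false.

(←) This fails. Under u = F, r = F, p = F, the left side is false but the right side is true.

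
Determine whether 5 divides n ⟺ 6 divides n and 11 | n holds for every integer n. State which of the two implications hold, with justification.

Neither direction holds.

(⇒) This fails: take n = 5. Certainly 5 ∣ 5, but 6 ∤ 5.

(⇐) This fails: take n = 66. Both 6 ∣ 66 and 11 ∣ 66, yet 66 is not a multiple of 5 (since 66 = 13·5 + 1), so 5 ∤ 66.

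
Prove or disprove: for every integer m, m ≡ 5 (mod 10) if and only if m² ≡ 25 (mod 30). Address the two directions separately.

Forward direction. This fails: take m = 15. Then 15 ≡ 5 (mod 10), but 15² = 225 ≡ 15 (mod 30), not 25.

Converse. The residues r modulo 30 with r² ≡ 25 (mod 30) are exactly {5, 25}, and each is ≡ 5 (mod 10).

Only the reverse direction holds.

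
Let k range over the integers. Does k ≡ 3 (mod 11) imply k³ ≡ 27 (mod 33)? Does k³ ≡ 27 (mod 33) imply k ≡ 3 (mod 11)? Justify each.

The forward direction fails; the converse holds.

[⇒] This fails: take k = 14. Then 14 ≡ 3 (mod 11), but 14³ = 2744 ≡ 5 (mod 33), not 27.

[⇐] Conversely, the residues r modulo 33 with r³ ≡ 27 (mod 33) are exactly {3}, and each is ≡ 3 (mod 11).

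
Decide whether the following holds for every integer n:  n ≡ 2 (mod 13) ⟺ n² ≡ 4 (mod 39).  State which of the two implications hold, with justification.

(⇒) fails and (⇐) fails.

[⇒] This fails: take n = 15. Then 15 ≡ 2 (mod 13), but 15² = 225 ≡ 30 (mod 39), not 4.

[⇐] This fails: take n = 11. Then 11² = 121 ≡ 4 (mod 39), yet 11 ≡ 11 (mod 13), not 2.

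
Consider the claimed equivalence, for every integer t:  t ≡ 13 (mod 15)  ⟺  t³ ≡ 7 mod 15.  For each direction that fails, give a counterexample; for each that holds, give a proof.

Both directions hold; the statement is true.

(⟸) Suppose t³ ≡ 7 (mod 15). The only residue r in {0, …, 14} with r³ ≡ 7 (mod 15) is r = 13, so t ≡ 13 (mod 15).

(⟹) Suppose t ≡ 13 (mod 15). Write t = 15j + 13. Then (15j + 13)³ = 3375j³ + 8775j² + 7605j + 2197 = 15(225j³ + 585j² + 507j + 146) + 7, so t³ ≡ 7 (mod 15).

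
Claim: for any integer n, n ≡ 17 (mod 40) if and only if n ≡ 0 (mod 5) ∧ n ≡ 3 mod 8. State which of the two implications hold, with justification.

[⇒] This fails: n = 17 gives 17 ≡ 17 (mod 40) but 17 ≡ 2 (mod 5), so the conjunction on the right does not hold.

[⇐] This fails: n = 35 satisfies both congruences on the right (35 ≡ 0 mod 5 and 35 ≡ 3 mod 8) yet 35 ≡ 35 (mod 40), not 17.

Neither direction holds.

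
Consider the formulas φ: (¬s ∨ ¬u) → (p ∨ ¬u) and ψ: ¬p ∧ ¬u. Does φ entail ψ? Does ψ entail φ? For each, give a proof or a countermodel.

Converse. Assume the antecedent. If s is true, (¬s ∨ ¬u) → (p ∨ ¬u) reduces to true regardless of the other variables. If s is false, the antecedent forces (s = F, u = F, p = F), and (¬s ∨ ¬u) → (p ∨ ¬u) holds there. Either way (¬s ∨ ¬u) → (p ∨ ¬u) holds.

Forward direction. This fails. Under s = T, u = T, p = F, the left side is true but the right side is false.

Only the reverse direction holds.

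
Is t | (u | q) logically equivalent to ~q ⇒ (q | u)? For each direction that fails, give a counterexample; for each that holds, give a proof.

The forward direction fails; the converse holds.

Forward direction. This fails. Under u = F, t = T, q = F, the left side is true but the right side is false.

Converse. Assume the antecedent. If u is true, t | (u | q) reduces to true regardless of the other variables. If u is false, the antecedent forces (u = F, t = F, q = T) or (u = F, t = T, q = T), and t | (u | q) holds there. Either way t | (u | q) holds.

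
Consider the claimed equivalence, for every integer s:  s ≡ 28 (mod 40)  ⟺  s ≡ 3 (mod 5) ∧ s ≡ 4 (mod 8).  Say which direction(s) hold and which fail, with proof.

Both implications hold.

(→) Suppose s ≡ 28 (mod 40); write s = 40j + 28. Since 5 ∣ 40, reducing mod 5 gives s ≡ 28 ≡ 3 (mod 5); since 8 ∣ 40, reducing mod 8 gives s ≡ 28 ≡ 4 (mod 8).

(←) Conversely, if s ≡ 3 (mod 5) and s ≡ 4 (mod 8), then by the Chinese remainder theorem s ≡ 28 (mod 40). This is exactly s ≡ 28 (mod 40).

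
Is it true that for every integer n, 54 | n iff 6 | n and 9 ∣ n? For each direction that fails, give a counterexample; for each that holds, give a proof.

Only the forward implication holds.

[⇐] This fails: take n = 18. Both 6 ∣ 18 and 9 ∣ 18, yet 18 is not a multiple of 54 (since 18 = 0·54 + 18), so 54 ∤ 18.

[⇒] If 54 ∣ n, write n = 54q. Since 54 = 9·6, n = 6·(9q), so 6 ∣ n; and since 54 = 6·9, n = 9·(6q), so 9 ∣ n.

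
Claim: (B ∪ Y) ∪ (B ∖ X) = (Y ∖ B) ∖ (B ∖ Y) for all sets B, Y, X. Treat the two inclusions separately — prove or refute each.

(⊇) Let x ∈ (Y ∖ B) ∖ (B ∖ Y). Then either x ∈ Y and x ∉ B, X; or x ∈ Y ∩ X and x ∉ B. In each case x ∈ (B ∪ Y) ∪ (B ∖ X), so (Y ∖ B) ∖ (B ∖ Y) ⊆ (B ∪ Y) ∪ (B ∖ X).

(⊆) This inclusion fails. Take B = {1}, Y = ∅, X = ∅; then 1 ∈ (B ∪ Y) ∪ (B ∖ X) but 1 ∉ (Y ∖ B) ∖ (B ∖ Y).

(⊆) fails; (⊇) holds.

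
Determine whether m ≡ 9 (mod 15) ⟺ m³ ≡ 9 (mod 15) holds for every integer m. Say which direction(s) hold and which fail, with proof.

Both directions hold; the statement is true.

(⟹) Suppose m ≡ 9 (mod 15). Write m = 15j + 9. Then (15j + 9)³ = 3375j³ + 6075j² + 3645j + 729 = 15(225j³ + 405j² + 243j + 48) + 9, so m³ ≡ 9 (mod 15).

(⟸) Conversely, suppose m³ ≡ 9 (mod 15). The only residue r in {0, …, 14} with r³ ≡ 9 (mod 15) is r = 9, so m ≡ 9 (mod 15).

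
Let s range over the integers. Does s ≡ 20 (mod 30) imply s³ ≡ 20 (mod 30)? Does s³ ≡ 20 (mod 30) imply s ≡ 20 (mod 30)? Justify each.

Both directions hold.

(⟸) Suppose s³ ≡ 20 (mod 30). The only residue r in {0, …, 29} with r³ ≡ 20 (mod 30) is r = 20, so s ≡ 20 (mod 30).

(⟹) Suppose s ≡ 20 (mod 30). Write s = 30j + 20. Then (30j + 20)³ = 27000j³ + 54000j² + 36000j + 8000 = 30(900j³ + 1800j² + 1200j + 266) + 20, so s³ ≡ 20 (mod 30).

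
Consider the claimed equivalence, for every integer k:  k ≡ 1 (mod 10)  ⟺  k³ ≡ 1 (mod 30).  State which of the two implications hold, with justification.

(←) The residues r modulo 30 with r³ ≡ 1 (mod 30) are exactly {1}, and each is ≡ 1 (mod 10).

(→) This fails: take k = 11. Then 11 ≡ 1 (mod 10), but 11³ = 1331 ≡ 11 (mod 30), not 1.

Only the reverse direction holds.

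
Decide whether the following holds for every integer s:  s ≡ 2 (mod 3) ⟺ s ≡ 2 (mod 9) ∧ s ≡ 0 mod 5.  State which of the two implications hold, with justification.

Only the reverse direction holds.

[⇐] If s ≡ 2 (mod 9) and s ≡ 0 (mod 5), then by the Chinese remainder theorem s ≡ 20 (mod 45). Since 20 ≡ 2 (mod 3) and 3 ∣ 45, we get s ≡ 2 (mod 3).

[⇒] This fails: s = 32 gives 32 ≡ 2 (mod 3) but 32 ≡ 5 (mod 9), so the conjunction on the right does not hold.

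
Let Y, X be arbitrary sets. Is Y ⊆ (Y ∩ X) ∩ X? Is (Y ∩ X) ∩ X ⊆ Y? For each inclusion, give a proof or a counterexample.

(⊆) This inclusion fails. Take Y = {1}, X = ∅; then 1 ∈ Y but 1 ∉ (Y ∩ X) ∩ X.

(⊇) Let x ∈ (Y ∩ X) ∩ X. Then x ∈ Y ∩ X, from which x ∈ Y.

Only the reverse inclusion holds.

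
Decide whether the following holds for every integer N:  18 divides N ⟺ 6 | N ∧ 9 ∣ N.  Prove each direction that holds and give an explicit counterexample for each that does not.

The biconditional holds.

Converse. Suppose 6 ∣ N and 9 ∣ N. Any common multiple of 6 and 9 is a multiple of their lcm; here lcm(6, 9) = 6·9/gcd(6, 9) = 54/3 = 18, so 18 ∣ N.

Forward direction. If 18 ∣ N, write N = 18q. Since 18 = 3·6, N = 6·(3q), so 6 ∣ N; and since 18 = 2·9, N = 9·(2q), so 9 ∣ N.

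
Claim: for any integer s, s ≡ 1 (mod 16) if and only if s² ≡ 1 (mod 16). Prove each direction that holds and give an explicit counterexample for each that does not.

Only the forward direction holds.

(⇒) Suppose s ≡ 1 (mod 16). Write s = 16j + 1. Then (16j + 1)² = 256j² + 32j + 1 = 16(16j² + 2j) + 1, so s² ≡ 1 (mod 16).

(⇐) This fails: take s = 7. Then 7² = 49 ≡ 1 (mod 16), yet 7 ≡ 7 (mod 16), not 1.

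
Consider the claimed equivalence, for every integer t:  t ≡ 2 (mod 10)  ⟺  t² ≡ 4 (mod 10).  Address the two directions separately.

Converse. This fails: take t = 8. Then 8² = 64 ≡ 4 (mod 10), yet 8 ≡ 8 (mod 10), not 2.

Forward direction. Suppose t ≡ 2 (mod 10). Write t = 10j + 2. Then (10j + 2)² = 100j² + 40j + 4 = 10(10j² + 4j) + 4, so t² ≡ 4 (mod 10).

The forward direction holds; the converse fails.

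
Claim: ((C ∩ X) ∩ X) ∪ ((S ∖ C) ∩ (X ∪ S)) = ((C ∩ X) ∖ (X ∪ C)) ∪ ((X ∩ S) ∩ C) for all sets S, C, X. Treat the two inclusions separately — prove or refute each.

Forward inclusion. This inclusion fails. Take S = {1}, C = ∅, X = ∅; then 1 ∈ ((C ∩ X) ∩ X) ∪ ((S ∖ C) ∩ (X ∪ S)) but 1 ∉ ((C ∩ X) ∖ (X ∪ C)) ∪ ((X ∩ S) ∩ C).

Reverse inclusion. Let x ∈ ((C ∩ X) ∖ (X ∪ C)) ∪ ((X ∩ S) ∩ C). Then x ∈ S ∩ C ∩ X, from which x ∈ ((C ∩ X) ∩ X) ∪ ((S ∖ C) ∩ (X ∪ S)).

(⊆) fails; (⊇) holds.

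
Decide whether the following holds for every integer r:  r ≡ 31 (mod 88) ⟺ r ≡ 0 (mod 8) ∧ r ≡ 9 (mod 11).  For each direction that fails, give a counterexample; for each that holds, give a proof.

(→) This fails: r = 31 gives 31 ≡ 31 (mod 88) but 31 ≡ 7 (mod 8), so the conjunction on the right does not hold.

(←) This fails: r = 64 satisfies both congruences on the right (64 ≡ 0 mod 8 and 64 ≡ 9 mod 11) yet 64 ≡ 64 (mod 88), not 31.

Both directions fail.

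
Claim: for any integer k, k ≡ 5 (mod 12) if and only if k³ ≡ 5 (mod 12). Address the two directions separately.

Both implications hold.

(⇒) Suppose k ≡ 5 (mod 12). Write k = 12j + 5. Then (12j + 5)³ = 1728j³ + 2160j² + 900j + 125 = 12(144j³ + 180j² + 75j + 10) + 5, so k³ ≡ 5 (mod 12).

(⇐) For the converse, argue contrapositively. If k ≢ 5 (mod 12), then k is congruent to one of 0, 1, 2, 3, 4, 6, 7, 8, 9, 10, 11 modulo 12, and these give k³ ≡ 0, 1, 8, 3, 4, 0, 7, 8, 9, 4, 11 respectively — never 5.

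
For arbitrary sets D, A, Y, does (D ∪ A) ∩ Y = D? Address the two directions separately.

(⊆) This inclusion fails. Take D = ∅, A = {1}, Y = {1}; then 1 ∈ (D ∪ A) ∩ Y but 1 ∉ D.

(⊇) This inclusion fails. Take D = {1}, A = ∅, Y = ∅; then 1 ∈ D but 1 ∉ (D ∪ A) ∩ Y.

Both inclusions fail.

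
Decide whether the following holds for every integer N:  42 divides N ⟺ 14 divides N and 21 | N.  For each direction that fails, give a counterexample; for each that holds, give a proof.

Both implications hold.

Forward direction. If 42 ∣ N, write N = 42q. Since 42 = 3·14, N = 14·(3q), so 14 ∣ N; and since 42 = 2·21, N = 21·(2q), so 21 ∣ N.

Converse. Suppose 14 ∣ N and 21 ∣ N. Any common multiple of 14 and 21 is a multiple of their lcm; here lcm(14, 21) = 14·21/gcd(14, 21) = 294/7 = 42, so 42 ∣ N.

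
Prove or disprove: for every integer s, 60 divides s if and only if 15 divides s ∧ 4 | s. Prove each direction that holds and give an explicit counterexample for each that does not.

Both implications hold.

(⟸) Suppose 15 ∣ s and 4 ∣ s. Any common multiple of 15 and 4 is a multiple of their lcm; here gcd(15, 4) = 1, so lcm(15, 4) = 15·4 = 60, so 60 ∣ s.

(⟹) If 60 ∣ s, write s = 60q. Since 60 = 4·15, s = 15·(4q), so 15 ∣ s; and since 60 = 15·4, s = 4·(15q), so 4 ∣ s.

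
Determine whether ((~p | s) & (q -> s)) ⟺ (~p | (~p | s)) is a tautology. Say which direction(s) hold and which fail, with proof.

(⇒) holds; (⇐) fails.

(⇒) Assume the antecedent. If p is true, the antecedent forces (p = T, s = T, q = F) or (p = T, s = T, q = T), and ~p | (~p | s) holds there. If p is false, ~p | (~p | s) reduces to true regardless of the other variables. Either way ~p | (~p | s) holds.

(⇐) This fails. Under p = F, s = F, q = T, the left side is false but the right side is true.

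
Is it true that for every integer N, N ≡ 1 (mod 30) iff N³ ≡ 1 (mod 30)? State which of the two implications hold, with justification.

Both directions hold; the statement is true.

(⟹) Suppose N ≡ 1 (mod 30). Write N = 30j + 1. Then (30j + 1)³ = 27000j³ + 2700j² + 90j + 1 = 30(900j³ + 90j² + 3j) + 1, so N³ ≡ 1 (mod 30).

(⟸) Conversely, suppose N³ ≡ 1 (mod 30). The only residue r in {0, …, 29} with r³ ≡ 1 (mod 30) is r = 1, so N ≡ 1 (mod 30).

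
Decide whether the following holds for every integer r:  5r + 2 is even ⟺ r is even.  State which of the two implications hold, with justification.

[⇒] Suppose 5r + 2 is even. Since 5 is odd, 5r and r have the same parity, so 5r + 2 ≡ r + 2 (mod 2). As 2 is even, 5r + 2 is even exactly when r is even. Thus r is even.

[⇐] Conversely, suppose r is even; write r = 2j. Then 5r + 2 = 5·(2j) + 2 = 2·5j + 2, which is even.

The biconditional holds.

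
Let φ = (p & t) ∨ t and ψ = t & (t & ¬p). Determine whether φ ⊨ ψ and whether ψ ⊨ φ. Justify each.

[⇒] This fails. Under t = T, p = T, the left side is true but the right side is false.

[⇐] Assume the antecedent. If t is true, (p & t) ∨ t reduces to true regardless of the other variables. If t is false, the antecedent cannot hold. Either way (p & t) ∨ t holds.

Not equivalent: only (⇐) holds.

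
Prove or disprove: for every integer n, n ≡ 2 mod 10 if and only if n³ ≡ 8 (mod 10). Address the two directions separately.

Both directions hold.

Forward direction. Suppose n ≡ 2 mod 10. Write n = 10j + 2. Then (10j + 2)³ = 1000j³ + 600j² + 120j + 8 = 10(100j³ + 60j² + 12j) + 8, so n³ ≡ 8 (mod 10).

Converse. Suppose n³ ≡ 8 (mod 10). The only residue r in {0, …, 9} with r³ ≡ 8 (mod 10) is r = 2, so n ≡ 2 (mod 10).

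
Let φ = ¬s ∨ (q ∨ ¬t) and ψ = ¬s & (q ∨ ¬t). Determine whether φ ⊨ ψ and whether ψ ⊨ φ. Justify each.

(⇒) fails; (⇐) holds.

Forward direction. This fails. Under s = T, t = F, q = F, the left side is true but the right side is false.

Converse. Assume the antecedent. If s is true, the antecedent cannot hold. If s is false, ¬s ∨ (q ∨ ¬t) reduces to true regardless of the other variables. Either way ¬s ∨ (q ∨ ¬t) holds.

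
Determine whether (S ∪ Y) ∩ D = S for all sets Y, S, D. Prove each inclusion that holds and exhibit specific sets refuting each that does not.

(⊆) This inclusion fails. Take Y = {1}, S = ∅, D = {1}; then 1 ∈ (S ∪ Y) ∩ D but 1 ∉ S.

(⊇) This inclusion fails. Take Y = ∅, S = {1}, D = ∅; then 1 ∈ S but 1 ∉ (S ∪ Y) ∩ D.

(⊆) fails and (⊇) fails.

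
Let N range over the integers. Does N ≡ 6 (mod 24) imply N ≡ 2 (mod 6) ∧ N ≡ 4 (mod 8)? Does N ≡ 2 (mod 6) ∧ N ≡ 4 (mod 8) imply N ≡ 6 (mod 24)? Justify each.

(⟹) This fails: N = 6 gives 6 ≡ 6 (mod 24) but 6 ≡ 0 (mod 6), so the conjunction on the right does not hold.

(⟸) This fails: N = 20 satisfies both congruences on the right (20 ≡ 2 mod 6 and 20 ≡ 4 mod 8) yet 20 ≡ 20 (mod 24), not 6.

Neither implication holds.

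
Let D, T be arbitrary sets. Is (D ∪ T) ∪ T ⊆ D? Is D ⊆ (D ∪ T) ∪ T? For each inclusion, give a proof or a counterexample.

The sets are not equal: only the reverse inclusion holds.

Forward inclusion. This inclusion fails. Take D = ∅, T = {1}; then 1 ∈ (D ∪ T) ∪ T but 1 ∉ D.

Reverse inclusion. Let x ∈ D. Then either x ∈ D and x ∉ T; or x ∈ D ∩ T. In each case x ∈ (D ∪ T) ∪ T, so D ⊆ (D ∪ T) ∪ T.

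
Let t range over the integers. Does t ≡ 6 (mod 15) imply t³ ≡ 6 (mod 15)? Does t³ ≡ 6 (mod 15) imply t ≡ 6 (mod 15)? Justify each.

Both directions hold.

(⇒) Suppose t ≡ 6 (mod 15). Write t = 15j + 6. Then (15j + 6)³ = 3375j³ + 4050j² + 1620j + 216 = 15(225j³ + 270j² + 108j + 14) + 6, so t³ ≡ 6 (mod 15).

(⇐) Conversely, suppose t³ ≡ 6 (mod 15). The only residue r in {0, …, 14} with r³ ≡ 6 (mod 15) is r = 6, so t ≡ 6 (mod 15).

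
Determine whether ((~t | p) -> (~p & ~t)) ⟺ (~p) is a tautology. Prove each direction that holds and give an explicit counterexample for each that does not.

(←) Assume the antecedent. If p is true, the antecedent cannot hold. If p is false, (~t | p) -> (~p & ~t) reduces to true regardless of the other variables. Either way (~t | p) -> (~p & ~t) holds.

(→) Assume the antecedent. If p is true, the antecedent cannot hold. If p is false, ~p reduces to true regardless of the other variables. Either way ~p holds.

Both directions hold; the statement is true.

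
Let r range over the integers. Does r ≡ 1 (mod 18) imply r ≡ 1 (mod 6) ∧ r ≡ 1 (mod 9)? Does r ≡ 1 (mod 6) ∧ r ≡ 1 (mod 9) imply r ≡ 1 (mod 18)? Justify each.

Both directions hold.

Forward direction. Suppose r ≡ 1 (mod 18); write r = 18j + 1. Since 6 ∣ 18, reducing mod 6 gives r ≡ 1 (mod 6); since 9 ∣ 18, reducing mod 9 gives r ≡ 1 (mod 9).

Converse. If r ≡ 1 (mod 6) and r ≡ 1 (mod 9), then by the Chinese remainder theorem r ≡ 1 (mod 18). This is exactly r ≡ 1 (mod 18).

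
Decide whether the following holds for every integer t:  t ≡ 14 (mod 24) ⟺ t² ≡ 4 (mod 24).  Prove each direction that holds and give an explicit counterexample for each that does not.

The forward direction holds; the converse fails.

Forward direction. Suppose t ≡ 14 (mod 24). Write t = 24j + 14. Then (24j + 14)² = 576j² + 672j + 196 = 24(24j² + 28j + 8) + 4, so t² ≡ 4 (mod 24).

Converse. This fails: take t = 2. Then 2² = 4 ≡ 4 (mod 24), yet 2 ≡ 2 (mod 24), not 14.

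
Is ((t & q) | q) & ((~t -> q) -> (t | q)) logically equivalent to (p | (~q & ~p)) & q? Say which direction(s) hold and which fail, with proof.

[⇒] This fails. Under p = F, q = T, t = F, the left side is true but the right side is false.

[⇐] Assume the antecedent. If p is true, the antecedent forces (p = T, q = T, t = F) or (p = T, q = T, t = T), and the consequent holds there. If p is false, the antecedent cannot hold. Either way the consequent holds.

The forward direction fails; the converse holds.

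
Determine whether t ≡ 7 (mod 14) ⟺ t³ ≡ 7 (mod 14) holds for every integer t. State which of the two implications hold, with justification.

(⇒) Suppose t ≡ 7 (mod 14). Write t = 14j + 7. Then (14j + 7)³ = 2744j³ + 4116j² + 2058j + 343 = 14(196j³ + 294j² + 147j + 24) + 7, so t³ ≡ 7 (mod 14).

(⇐) Conversely, suppose t³ ≡ 7 (mod 14). The only residue r in {0, …, 13} with r³ ≡ 7 (mod 14) is r = 7, so t ≡ 7 (mod 14).

The biconditional holds.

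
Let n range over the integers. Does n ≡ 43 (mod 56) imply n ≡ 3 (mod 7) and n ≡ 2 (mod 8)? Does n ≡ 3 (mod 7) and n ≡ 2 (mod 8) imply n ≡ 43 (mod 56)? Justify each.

(⇒) fails and (⇐) fails.

[⇒] This fails: n = 43 gives 43 ≡ 43 (mod 56) but 43 ≡ 1 (mod 7), so the conjunction on the right does not hold.

[⇐] This fails: n = 10 satisfies both congruences on the right (10 ≡ 3 mod 7 and 10 ≡ 2 mod 8) yet 10 ≡ 10 (mod 56), not 43.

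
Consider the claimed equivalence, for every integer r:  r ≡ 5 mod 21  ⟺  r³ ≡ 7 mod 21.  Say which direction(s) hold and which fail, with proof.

(→) This fails: take r = 5. Then 5 ≡ 5 (mod 21), but 5³ = 125 ≡ 20 (mod 21), not 7.

(←) This fails: take r = 7. Then 7³ = 343 ≡ 7 (mod 21), yet 7 ≡ 7 (mod 21), not 5.

Neither direction holds.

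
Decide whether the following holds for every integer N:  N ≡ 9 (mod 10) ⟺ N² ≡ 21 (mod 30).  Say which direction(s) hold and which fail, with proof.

(⟹) This fails: take N = 19. Then 19 ≡ 9 (mod 10), but 19² = 361 ≡ 1 (mod 30), not 21.

(⟸) This fails: take N = 21. Then 21² = 441 ≡ 21 (mod 30), yet 21 ≡ 1 (mod 10), not 9.

Both directions fail.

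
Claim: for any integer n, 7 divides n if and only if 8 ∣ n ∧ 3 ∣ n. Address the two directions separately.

(⟹) This fails: take n = 7. Certainly 7 ∣ 7, but 8 ∤ 7.

(⟸) This fails: take n = 24. Both 8 ∣ 24 and 3 ∣ 24, yet 24 is not a multiple of 7 (since 24 = 3·7 + 3), so 7 ∤ 24.

(⇒) fails and (⇐) fails.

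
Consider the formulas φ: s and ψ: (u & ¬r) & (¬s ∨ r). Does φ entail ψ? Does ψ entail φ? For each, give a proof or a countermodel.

Neither implication holds.

[⇒] This fails. Under s = T, u = F, r = F, the left side is true but the right side is false.

[⇐] This fails. Under s = F, u = T, r = F, the left side is false but the right side is true.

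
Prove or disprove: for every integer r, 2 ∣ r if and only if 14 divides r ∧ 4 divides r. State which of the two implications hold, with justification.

(⇒) This fails: take r = 2. Certainly 2 ∣ 2, but 14 ∤ 2.

(⇐) Suppose 14 ∣ r and 4 ∣ r. Any common multiple of 14 and 4 is a multiple of their lcm; here lcm(14, 4) = 14·4/gcd(14, 4) = 56/2 = 28, so 28 ∣ r. Since 2 ∣ 28, it follows that 2 ∣ r.

Only the converse holds.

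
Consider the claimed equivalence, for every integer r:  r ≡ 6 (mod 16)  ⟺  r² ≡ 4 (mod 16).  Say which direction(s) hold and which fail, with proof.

Only the forward direction holds.

(⟹) Suppose r ≡ 6 (mod 16). Write r = 16j + 6. Then (16j + 6)² = 256j² + 192j + 36 = 16(16j² + 12j + 2) + 4, so r² ≡ 4 (mod 16).

(⟸) This fails: take r = 2. Then 2² = 4 ≡ 4 (mod 16), yet 2 ≡ 2 (mod 16), not 6.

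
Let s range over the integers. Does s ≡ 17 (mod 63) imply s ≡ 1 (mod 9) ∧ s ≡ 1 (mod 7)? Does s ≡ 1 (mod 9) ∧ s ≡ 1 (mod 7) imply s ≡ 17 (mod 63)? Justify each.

Neither implication holds.

Forward direction. This fails: s = 17 gives 17 ≡ 17 (mod 63) but 17 ≡ 8 (mod 9), so the conjunction on the right does not hold.

Converse. This fails: s = 1 satisfies both congruences on the right (1 ≡ 1 mod 9 and 1 ≡ 1 mod 7) yet 1 ≡ 1 (mod 63), not 17.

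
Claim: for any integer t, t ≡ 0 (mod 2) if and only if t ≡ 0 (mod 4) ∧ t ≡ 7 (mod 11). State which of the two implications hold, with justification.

Converse. If t ≡ 0 (mod 4) and t ≡ 7 (mod 11), then by the Chinese remainder theorem t ≡ 40 (mod 44). Since 40 ≡ 0 (mod 2) and 2 ∣ 44, we get t ≡ 0 (mod 2).

Forward direction. This fails: t = 0 gives 0 ≡ 0 (mod 2) but 0 ≡ 0 (mod 11), so the conjunction on the right does not hold.

The forward direction fails; the converse holds.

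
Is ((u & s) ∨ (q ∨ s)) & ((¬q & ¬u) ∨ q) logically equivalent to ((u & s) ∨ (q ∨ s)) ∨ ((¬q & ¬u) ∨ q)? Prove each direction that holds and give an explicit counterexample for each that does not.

(⇒) Assume the antecedent. If q is true, the consequent reduces to true regardless of the other variables. If q is false, the antecedent forces (q = F, u = F, s = T), and the consequent holds there. Either way the consequent holds.

(⇐) This fails. Under q = F, u = F, s = F, the left side is false but the right side is true.

Not equivalent: only (⇒) holds.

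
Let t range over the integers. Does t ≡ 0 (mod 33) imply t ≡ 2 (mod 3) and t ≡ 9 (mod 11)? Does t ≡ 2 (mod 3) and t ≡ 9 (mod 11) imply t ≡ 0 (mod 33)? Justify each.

Neither implication holds.

(⇒) This fails: t = 0 gives 0 ≡ 0 (mod 33) but 0 ≡ 0 (mod 3), so the conjunction on the right does not hold.

(⇐) This fails: t = 20 satisfies both congruences on the right (20 ≡ 2 mod 3 and 20 ≡ 9 mod 11) yet 20 ≡ 20 (mod 33), not 0.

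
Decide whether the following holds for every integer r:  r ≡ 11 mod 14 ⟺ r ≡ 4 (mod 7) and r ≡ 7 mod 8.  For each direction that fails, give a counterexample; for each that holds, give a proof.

Not equivalent: only (⇐) holds.

Forward direction. This fails: r = 25 gives 25 ≡ 11 (mod 14) but 25 ≡ 1 (mod 8), so the conjunction on the right does not hold.

Converse. If r ≡ 4 (mod 7) and r ≡ 7 (mod 8), then by the Chinese remainder theorem r ≡ 39 (mod 56). Since 39 ≡ 11 (mod 14) and 14 ∣ 56, we get r ≡ 11 (mod 14).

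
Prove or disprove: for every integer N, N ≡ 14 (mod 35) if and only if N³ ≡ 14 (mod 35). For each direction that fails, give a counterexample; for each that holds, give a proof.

Both directions hold; the statement is true.

(→) Suppose N ≡ 14 (mod 35). Write N = 35j + 14. Then (35j + 14)³ = 42875j³ + 51450j² + 20580j + 2744 = 35(1225j³ + 1470j² + 588j + 78) + 14, so N³ ≡ 14 (mod 35).

(←) Conversely, suppose N³ ≡ 14 (mod 35). The only residue r in {0, …, 34} with r³ ≡ 14 (mod 35) is r = 14, so N ≡ 14 (mod 35).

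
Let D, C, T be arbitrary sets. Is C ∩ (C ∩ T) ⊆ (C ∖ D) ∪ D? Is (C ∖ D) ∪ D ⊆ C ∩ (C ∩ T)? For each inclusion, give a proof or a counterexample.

Forward inclusion. Let x ∈ C ∩ (C ∩ T). Then either x ∈ C ∩ T and x ∉ D; or x ∈ D ∩ C ∩ T. In each case x ∈ (C ∖ D) ∪ D, so C ∩ (C ∩ T) ⊆ (C ∖ D) ∪ D.

Reverse inclusion. This inclusion fails. Take D = {1}, C = ∅, T = ∅; then 1 ∈ (C ∖ D) ∪ D but 1 ∉ C ∩ (C ∩ T).

(⊆) holds; (⊇) fails.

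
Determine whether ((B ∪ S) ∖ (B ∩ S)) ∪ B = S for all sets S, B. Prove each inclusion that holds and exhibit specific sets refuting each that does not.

(⊆) This inclusion fails. Take S = ∅, B = {1}; then 1 ∈ ((B ∪ S) ∖ (B ∩ S)) ∪ B but 1 ∉ S.

(⊇) Let x ∈ S. Then either x ∈ S and x ∉ B; or x ∈ S ∩ B. In each case x ∈ ((B ∪ S) ∖ (B ∩ S)) ∪ B, so S ⊆ ((B ∪ S) ∖ (B ∩ S)) ∪ B.

Only the reverse inclusion holds.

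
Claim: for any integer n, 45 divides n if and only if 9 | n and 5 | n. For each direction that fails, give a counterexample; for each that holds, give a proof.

The biconditional holds.

Converse. Suppose 9 ∣ n and 5 ∣ n. Any common multiple of 9 and 5 is a multiple of their lcm; here gcd(9, 5) = 1, so lcm(9, 5) = 9·5 = 45, so 45 ∣ n.

Forward direction. If 45 ∣ n, write n = 45q. Since 45 = 5·9, n = 9·(5q), so 9 ∣ n; and since 45 = 9·5, n = 5·(9q), so 5 ∣ n.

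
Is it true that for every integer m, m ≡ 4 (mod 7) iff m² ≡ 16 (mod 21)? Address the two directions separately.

Neither implication holds.

Forward direction. This fails: take m = 18. Then 18 ≡ 4 (mod 7), but 18² = 324 ≡ 9 (mod 21), not 16.

Converse. This fails: take m = 10. Then 10² = 100 ≡ 16 (mod 21), yet 10 ≡ 3 (mod 7), not 4.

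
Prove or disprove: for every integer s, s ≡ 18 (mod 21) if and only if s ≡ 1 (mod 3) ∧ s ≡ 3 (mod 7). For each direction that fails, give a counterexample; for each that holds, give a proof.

(⟹) This fails: s = 18 gives 18 ≡ 18 (mod 21) but 18 ≡ 0 (mod 3), so the conjunction on the right does not hold.

(⟸) This fails: s = 10 satisfies both congruences on the right (10 ≡ 1 mod 3 and 10 ≡ 3 mod 7) yet 10 ≡ 10 (mod 21), not 18.

Neither direction holds.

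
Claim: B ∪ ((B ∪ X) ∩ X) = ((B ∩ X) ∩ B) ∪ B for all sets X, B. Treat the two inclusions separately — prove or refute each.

(⊆) fails; (⊇) holds.

(⟸) Let x ∈ ((B ∩ X) ∩ B) ∪ B. Then either x ∈ B and x ∉ X; or x ∈ X ∩ B. In each case x ∈ B ∪ ((B ∪ X) ∩ X), so ((B ∩ X) ∩ B) ∪ B ⊆ B ∪ ((B ∪ X) ∩ X).

(⟹) This inclusion fails. Take X = {1}, B = ∅; then 1 ∈ B ∪ ((B ∪ X) ∩ X) but 1 ∉ ((B ∩ X) ∩ B) ∪ B.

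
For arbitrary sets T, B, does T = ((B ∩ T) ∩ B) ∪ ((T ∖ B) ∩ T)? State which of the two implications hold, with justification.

Forward inclusion. Let x ∈ T. Then either x ∈ T and x ∉ B; or x ∈ T ∩ B. In each case x ∈ ((B ∩ T) ∩ B) ∪ ((T ∖ B) ∩ T), so T ⊆ ((B ∩ T) ∩ B) ∪ ((T ∖ B) ∩ T).

Reverse inclusion. Let x ∈ ((B ∩ T) ∩ B) ∪ ((T ∖ B) ∩ T). Then either x ∈ T and x ∉ B; or x ∈ T ∩ B. In each case x ∈ T, so ((B ∩ T) ∩ B) ∪ ((T ∖ B) ∩ T) ⊆ T.

The two sets are equal.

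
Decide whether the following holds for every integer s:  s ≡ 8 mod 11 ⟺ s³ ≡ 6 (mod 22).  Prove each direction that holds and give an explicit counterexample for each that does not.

The forward direction fails; the converse holds.

(⟹) This fails: take s = 19. Then 19 ≡ 8 (mod 11), but 19³ = 6859 ≡ 17 (mod 22), not 6.

(⟸) Conversely, the residues r modulo 22 with r³ ≡ 6 (mod 22) are exactly {8}, and each is ≡ 8 (mod 11).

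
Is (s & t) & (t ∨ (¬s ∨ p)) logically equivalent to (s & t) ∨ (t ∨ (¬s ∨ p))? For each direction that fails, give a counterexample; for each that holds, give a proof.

The forward direction holds; the converse fails.

(→) Assume the antecedent. If s is true, the antecedent forces (s = T, t = T, p = F) or (s = T, t = T, p = T), and (s & t) ∨ (t ∨ (¬s ∨ p)) holds there. If s is false, the antecedent cannot hold. Either way (s & t) ∨ (t ∨ (¬s ∨ p)) holds.

(←) This fails. Under s = F, t = F, p = F, the left side is false but the right side is true.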